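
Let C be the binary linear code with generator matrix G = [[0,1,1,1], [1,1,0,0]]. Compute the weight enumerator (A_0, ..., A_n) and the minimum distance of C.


Weight distribution: A_0 = 1, A_2 = 1, A_3 = 2. Minimum distance d = 2.

Enumerate all 2^2 = 4 messages m ∈ F_2^2.
For each, compute codeword c = mG in F_2^4, then tally its weight.
  m = 00 → c = 0000, weight = 0.
  m = 10 → c = 0111, weight = 3.
  m = 01 → c = 1100, weight = 2.
  m = 11 → c = 1011, weight = 3.
Tally weights:
  weight 0: 1 codewords.
  weight 2: 1 codewords.
  weight 3: 2 codewords.
Minimum distance d = smallest w > 0 with A_w > 0 = 2.
Sanity: Σ A_w = 4 = 2^2 = 4 ✓.


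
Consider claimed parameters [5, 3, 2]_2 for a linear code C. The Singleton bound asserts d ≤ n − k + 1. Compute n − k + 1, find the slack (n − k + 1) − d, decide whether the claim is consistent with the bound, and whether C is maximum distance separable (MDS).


Singleton RHS = n − k + 1 = 3, slack = 1, bound satisfied, not MDS.

Singleton bound: d ≤ n − k + 1.
Here n = 5, k = 3, so n − k + 1 = 3.
Given d = 2, check d ≤ 3: YES.
Slack = (n − k + 1) − d = 1.
The code is NOT MDS (slack = 1 > 0).
Description: the claimed parameters are [5, 3, 2]_2; such a code would be non-MDS.


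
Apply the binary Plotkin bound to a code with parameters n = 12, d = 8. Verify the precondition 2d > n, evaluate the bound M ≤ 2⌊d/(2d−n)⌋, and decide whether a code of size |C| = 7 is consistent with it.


Plotkin bound M ≤ 4; given |C| = 7 > bound (violated).

Check applicability: 2d = 16, n = 12.
2d − n = 4 > 0, so Plotkin applies.
Compute d/(2d−n) = 8/4 ≈ 2.0000.
⌊d/(2d−n)⌋ = 2.
Plotkin bound: M ≤ 2·2 = 4.
Given |C| = 7, check: VIOLATED.
This |C| is above the Plotkin bound, so no binary code with n = 12, d = 8 and 7 codewords exists.


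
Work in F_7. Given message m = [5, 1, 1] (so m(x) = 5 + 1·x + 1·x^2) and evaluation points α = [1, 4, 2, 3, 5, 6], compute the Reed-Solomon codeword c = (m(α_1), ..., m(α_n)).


c = [0, 4, 4, 3, 0, 5]

Message polynomial: m(x) = 5 + 1·x + 1·x^2 (mod 7).
For each evaluation point α_i, compute m(α_i) mod 7:
  α_1 = 1: Horner steps 1 → 2 → 0, so m(1) = 0.
  α_2 = 4: Horner steps 1 → 5 → 4, so m(4) = 4.
  α_3 = 2: Horner steps 1 → 3 → 4, so m(2) = 4.
  α_4 = 3: Horner steps 1 → 4 → 3, so m(3) = 3.
  α_5 = 5: Horner steps 1 → 6 → 0, so m(5) = 0.
  α_6 = 6: Horner steps 1 → 0 → 5, so m(6) = 5.
Codeword c = [0, 4, 4, 3, 0, 5] ∈ F_7^6.


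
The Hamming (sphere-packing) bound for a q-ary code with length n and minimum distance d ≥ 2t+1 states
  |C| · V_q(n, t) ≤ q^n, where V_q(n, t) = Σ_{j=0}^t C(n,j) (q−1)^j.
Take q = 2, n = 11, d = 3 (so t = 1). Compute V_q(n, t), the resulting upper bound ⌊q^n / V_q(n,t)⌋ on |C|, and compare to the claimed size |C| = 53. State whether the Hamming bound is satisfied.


V_q(n, t) = 12, q^n = 2048, Hamming bound = 170, |C| = 53 ≤ bound (satisfied).

Step 1: Compute V_q(n, t) = Σ_{j=0}^1 C(n, j) (q−1)^j.
  j = 0: C(11,0)·(1)^0 = 1·1 = 1.
  j = 1: C(11,1)·(1)^1 = 11·1 = 11.
  V_q(n, t) = 1 + 11 = 12.
Step 2: q^n = 2^11 = 2048.
Step 3: Hamming bound ⌊q^n / V_q(n,t)⌋ = ⌊2048/12⌋ = 170.
Step 4: Compare |C| = 53 to 170: satisfied.
The claimed |C| lies below the Hamming bound.


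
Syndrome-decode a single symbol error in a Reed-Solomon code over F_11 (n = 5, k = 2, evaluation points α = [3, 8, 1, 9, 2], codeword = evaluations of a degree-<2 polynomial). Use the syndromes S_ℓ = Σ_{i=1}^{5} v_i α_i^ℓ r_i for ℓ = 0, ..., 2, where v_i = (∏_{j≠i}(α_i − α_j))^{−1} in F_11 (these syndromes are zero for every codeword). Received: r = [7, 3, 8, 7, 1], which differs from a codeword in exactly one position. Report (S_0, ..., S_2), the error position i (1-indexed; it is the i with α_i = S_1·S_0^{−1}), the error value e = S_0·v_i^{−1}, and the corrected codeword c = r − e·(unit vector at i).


S = (7, 10, 8), error at position 1, error magnitude e = 2, c = [5, 3, 8, 7, 1].

Step 1: column multipliers v_i = (∏_{j≠i}(α_i − α_j))^{−1} mod 11.
  i = 1 (α = 3): (3−8)(3−1)(3−9)(3−2) = (−5)·2·(−6)·1 = 60 ≡ 5, so v_1 = 5^{−1} = 9 (mod 11).
  i = 2 (α = 8): (8−3)(8−1)(8−9)(8−2) = 5·7·(−1)·6 = −210 ≡ 10, so v_2 = 10^{−1} = 10 (mod 11).
  i = 3 (α = 1): (1−3)(1−8)(1−9)(1−2) = (−2)·(−7)·(−8)·(−1) = 112 ≡ 2, so v_3 = 2^{−1} = 6 (mod 11).
  i = 4 (α = 9): (9−3)(9−8)(9−1)(9−2) = 6·1·8·7 = 336 ≡ 6, so v_4 = 6^{−1} = 2 (mod 11).
  i = 5 (α = 2): (2−3)(2−8)(2−1)(2−9) = (−1)·(−6)·1·(−7) = −42 ≡ 2, so v_5 = 2^{−1} = 6 (mod 11).
  v = [9, 10, 6, 2, 6].
Step 2: syndromes of r = [7, 3, 8, 7, 1] (all sums mod 11).
  S_0 = Σ v_i r_i = 9·7 + 10·3 + 6·8 + 2·7 + 6·1 = 161 ≡ 7.
  S_1 = Σ v_i α_i r_i = 9·3·7 + 10·8·3 + 6·1·8 + 2·9·7 + 6·2·1 = 615 ≡ 10.
  α_i^2 mod 11 = [9, 9, 1, 4, 4].
  S_2 = Σ v_i α_i^2 r_i = 9·9·7 + 10·9·3 + 6·1·8 + 2·4·7 + 6·4·1 = 965 ≡ 8.
  S = (7, 10, 8) ≠ 0, so r is not a codeword (an error is present).
Step 3: locate the error. For a single error e at position i, S_ℓ = v_i·e·α_i^ℓ, so α_err = S_1/S_0.
  S_0^{−1} = 7^{−1} = 8 (mod 11), so α_err = 10·8 = 80 ≡ 3 = α_1. Error position i = 1.
  Consistency check: S_2/S_1 = 8·10 = 80 ≡ 3 = α_err ✓ (single-error assumption holds).
Step 4: error magnitude e = S_0/v_1 = S_0·∏_{j≠1}(α_1 − α_j) = 7·5 = 35 ≡ 2 (mod 11).
Step 5: correct position 1: c_1 = r_1 − e = 7 − 2 ≡ 5 (mod 11). Hence c = [5, 3, 8, 7, 1].
  Check: interpolating c through the α_i gives m(x) = 4 + 4·x (degree < 2) with m(α_i) = c_i for every i, so c is indeed a codeword.


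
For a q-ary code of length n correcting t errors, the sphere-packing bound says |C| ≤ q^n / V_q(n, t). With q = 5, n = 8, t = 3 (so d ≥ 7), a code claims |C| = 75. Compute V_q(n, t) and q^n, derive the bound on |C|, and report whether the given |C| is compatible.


V_q(n, t) = 4065, q^n = 390625, Hamming bound = 96, |C| = 75 ≤ bound (satisfied).

Step 1: Compute V_q(n, t) = Σ_{j=0}^3 C(n, j) (q−1)^j.
  j = 0: C(8,0)·(4)^0 = 1·1 = 1.
  j = 1: C(8,1)·(4)^1 = 8·4 = 32.
  j = 2: C(8,2)·(4)^2 = 28·16 = 448.
  j = 3: C(8,3)·(4)^3 = 56·64 = 3584.
  V_q(n, t) = 1 + 32 + 448 + 3584 = 4065.
Step 2: q^n = 5^8 = 390625.
Step 3: Hamming bound ⌊q^n / V_q(n,t)⌋ = ⌊390625/4065⌋ = 96.
Step 4: Compare |C| = 75 to 96: satisfied.
The claimed |C| lies below the Hamming bound.


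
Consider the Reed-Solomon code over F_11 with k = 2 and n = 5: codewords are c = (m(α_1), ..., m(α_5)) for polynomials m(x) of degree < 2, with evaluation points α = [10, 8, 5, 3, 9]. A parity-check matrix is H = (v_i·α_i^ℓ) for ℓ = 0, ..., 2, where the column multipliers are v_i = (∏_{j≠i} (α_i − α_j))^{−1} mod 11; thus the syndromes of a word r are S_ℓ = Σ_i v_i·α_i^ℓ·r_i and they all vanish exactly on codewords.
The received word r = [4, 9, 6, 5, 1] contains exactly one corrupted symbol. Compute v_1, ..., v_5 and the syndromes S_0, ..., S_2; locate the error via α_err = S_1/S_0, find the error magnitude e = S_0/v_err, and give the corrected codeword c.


S = (6, 8, 7), error at position 3, error magnitude e = 6, c = [4, 9, 0, 5, 1].

Step 1: column multipliers v_i = (∏_{j≠i}(α_i − α_j))^{−1} mod 11.
  i = 1 (α = 10): (10−8)(10−5)(10−3)(10−9) = 2·5·7·1 = 70 ≡ 4, so v_1 = 4^{−1} = 3 (mod 11).
  i = 2 (α = 8): (8−10)(8−5)(8−3)(8−9) = (−2)·3·5·(−1) = 30 ≡ 8, so v_2 = 8^{−1} = 7 (mod 11).
  i = 3 (α = 5): (5−10)(5−8)(5−3)(5−9) = (−5)·(−3)·2·(−4) = −120 ≡ 1, so v_3 = 1^{−1} = 1 (mod 11).
  i = 4 (α = 3): (3−10)(3−8)(3−5)(3−9) = (−7)·(−5)·(−2)·(−6) = 420 ≡ 2, so v_4 = 2^{−1} = 6 (mod 11).
  i = 5 (α = 9): (9−10)(9−8)(9−5)(9−3) = (−1)·1·4·6 = −24 ≡ 9, so v_5 = 9^{−1} = 5 (mod 11).
  v = [3, 7, 1, 6, 5].
Step 2: syndromes of r = [4, 9, 6, 5, 1] (all sums mod 11).
  S_0 = Σ v_i r_i = 3·4 + 7·9 + 1·6 + 6·5 + 5·1 = 116 ≡ 6.
  S_1 = Σ v_i α_i r_i = 3·10·4 + 7·8·9 + 1·5·6 + 6·3·5 + 5·9·1 = 789 ≡ 8.
  α_i^2 mod 11 = [1, 9, 3, 9, 4].
  S_2 = Σ v_i α_i^2 r_i = 3·1·4 + 7·9·9 + 1·3·6 + 6·9·5 + 5·4·1 = 887 ≡ 7.
  S = (6, 8, 7) ≠ 0, so r is not a codeword (an error is present).
Step 3: locate the error. For a single error e at position i, S_ℓ = v_i·e·α_i^ℓ, so α_err = S_1/S_0.
  S_0^{−1} = 6^{−1} = 2 (mod 11), so α_err = 8·2 = 16 ≡ 5 = α_3. Error position i = 3.
  Consistency check: S_2/S_1 = 7·7 = 49 ≡ 5 = α_err ✓ (single-error assumption holds).
Step 4: error magnitude e = S_0/v_3 = S_0·∏_{j≠3}(α_3 − α_j) = 6·1 = 6 ≡ 6 (mod 11).
Step 5: correct position 3: c_3 = r_3 − e = 6 − 6 ≡ 0 (mod 11). Hence c = [4, 9, 0, 5, 1].
  Check: interpolating c through the α_i gives m(x) = 7 + 3·x (degree < 2) with m(α_i) = c_i for every i, so c is indeed a codeword.


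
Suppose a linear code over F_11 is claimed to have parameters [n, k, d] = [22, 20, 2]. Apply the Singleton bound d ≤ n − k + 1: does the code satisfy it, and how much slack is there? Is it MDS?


Singleton RHS = n − k + 1 = 3, slack = 1, bound satisfied, not MDS.

Singleton bound: d ≤ n − k + 1.
Here n = 22, k = 20, so n − k + 1 = 3.
Given d = 2, check d ≤ 3: YES.
Slack = (n − k + 1) − d = 1.
The code is NOT MDS (slack = 1 > 0).
Description: the claimed parameters are [22, 20, 2]_11; such a code would be non-MDS.


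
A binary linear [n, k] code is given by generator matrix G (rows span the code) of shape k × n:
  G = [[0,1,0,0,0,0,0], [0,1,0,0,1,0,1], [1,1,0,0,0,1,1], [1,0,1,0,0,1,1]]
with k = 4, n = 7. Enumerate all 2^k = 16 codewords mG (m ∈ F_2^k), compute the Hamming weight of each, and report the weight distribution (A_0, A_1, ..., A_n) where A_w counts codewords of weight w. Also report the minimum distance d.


Weight distribution: A_0 = 1, A_1 = 2, A_2 = 2, A_3 = 4, A_4 = 5, A_5 = 2. Minimum distance d = 1.

Enumerate all 2^4 = 16 messages m ∈ F_2^4.
For each, compute codeword c = mG in F_2^7, then tally its weight.
  m = 0000 → c = 0000000, weight = 0.
  m = 1000 → c = 0100000, weight = 1.
  m = 0100 → c = 0100101, weight = 3.
  m = 1100 → c = 0000101, weight = 2.
  m = 0010 → c = 1100011, weight = 4.
  m = 1010 → c = 1000011, weight = 3.
  m = 0110 → c = 1000110, weight = 3.
  m = 1110 → c = 1100110, weight = 4.
  m = 0001 → c = 1010011, weight = 4.
  m = 1001 → c = 1110011, weight = 5.
  m = 0101 → c = 1110110, weight = 5.
  m = 1101 → c = 1010110, weight = 4.
  m = 0011 → c = 0110000, weight = 2.
  m = 1011 → c = 0010000, weight = 1.
  m = 0111 → c = 0010101, weight = 3.
  m = 1111 → c = 0110101, weight = 4.
Tally weights:
  weight 0: 1 codewords.
  weight 1: 2 codewords.
  weight 2: 2 codewords.
  weight 3: 4 codewords.
  weight 4: 5 codewords.
  weight 5: 2 codewords.
Minimum distance d = smallest w > 0 with A_w > 0 = 1.
Sanity: Σ A_w = 16 = 2^4 = 16 ✓.


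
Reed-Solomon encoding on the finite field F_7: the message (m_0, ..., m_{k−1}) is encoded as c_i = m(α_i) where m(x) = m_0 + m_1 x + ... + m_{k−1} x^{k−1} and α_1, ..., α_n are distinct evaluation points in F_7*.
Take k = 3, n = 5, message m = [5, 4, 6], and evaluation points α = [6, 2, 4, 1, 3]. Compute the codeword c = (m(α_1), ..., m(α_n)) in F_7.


c = [0, 2, 5, 1, 1]

Message polynomial: m(x) = 5 + 4·x + 6·x^2 (mod 7).
For each evaluation point α_i, compute m(α_i) mod 7:
  α_1 = 6: Horner steps 6 → 5 → 0, so m(6) = 0.
  α_2 = 2: Horner steps 6 → 2 → 2, so m(2) = 2.
  α_3 = 4: Horner steps 6 → 0 → 5, so m(4) = 5.
  α_4 = 1: Horner steps 6 → 3 → 1, so m(1) = 1.
  α_5 = 3: Horner steps 6 → 1 → 1, so m(3) = 1.
Codeword c = [0, 2, 5, 1, 1] ∈ F_7^5.


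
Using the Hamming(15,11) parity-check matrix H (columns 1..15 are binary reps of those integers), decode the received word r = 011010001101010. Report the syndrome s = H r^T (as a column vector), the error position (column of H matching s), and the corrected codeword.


s = (0, 1, 0, 1)^T, error position = 5, corrected codeword c = 011000001101010

Compute s = H r^T mod 2 one row at a time:
  s_1 = 0 + 1 + 1 + 0 + 1 + 0 + 1 + 0 = 4 ≡ 0 (mod 2).
  s_2 = 0 + 1 + 0 + 0 + 1 + 0 + 1 + 0 = 3 ≡ 1 (mod 2).
  s_3 = 1 + 1 + 0 + 0 + 1 + 0 + 1 + 0 = 4 ≡ 0 (mod 2).
  s_4 = 0 + 1 + 1 + 0 + 1 + 0 + 0 + 0 = 3 ≡ 1 (mod 2).
s = (0, 1, 0, 1)^T — this equals column 5 of H (binary 0101), so error is at position 5.
Correct: flip bit 5 of r = 011010001101010 to get c = 011000001101010.


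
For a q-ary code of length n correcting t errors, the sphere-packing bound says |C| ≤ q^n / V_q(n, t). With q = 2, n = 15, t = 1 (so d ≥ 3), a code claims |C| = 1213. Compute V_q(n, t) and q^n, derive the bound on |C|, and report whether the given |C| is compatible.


V_q(n, t) = 16, q^n = 32768, Hamming bound = 2048, |C| = 1213 ≤ bound (satisfied).

Step 1: Compute V_q(n, t) = Σ_{j=0}^1 C(n, j) (q−1)^j.
  j = 0: C(15,0)·(1)^0 = 1·1 = 1.
  j = 1: C(15,1)·(1)^1 = 15·1 = 15.
  V_q(n, t) = 1 + 15 = 16.
Step 2: q^n = 2^15 = 32768.
Step 3: Hamming bound ⌊q^n / V_q(n,t)⌋ = ⌊32768/16⌋ = 2048.
Step 4: Compare |C| = 1213 to 2048: satisfied.
The claimed |C| lies below the Hamming bound.


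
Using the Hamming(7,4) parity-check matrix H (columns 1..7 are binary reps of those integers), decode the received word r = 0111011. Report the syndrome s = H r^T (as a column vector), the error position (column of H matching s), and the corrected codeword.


s = (1, 0, 0)^T, error position = 4, corrected codeword c = 0110011

Compute s = H r^T mod 2 one row at a time:
  s_1 = 1 + 0 + 1 + 1 = 3 ≡ 1 (mod 2).
  s_2 = 1 + 1 + 1 + 1 = 4 ≡ 0 (mod 2).
  s_3 = 0 + 1 + 0 + 1 = 2 ≡ 0 (mod 2).
s = (1, 0, 0)^T — this equals column 4 of H (binary 100), so error is at position 4.
Correct: flip bit 4 of r = 0111011 to get c = 0110011.


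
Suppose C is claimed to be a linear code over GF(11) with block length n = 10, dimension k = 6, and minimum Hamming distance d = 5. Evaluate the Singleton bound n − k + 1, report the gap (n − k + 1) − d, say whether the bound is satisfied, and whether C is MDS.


Singleton RHS = n − k + 1 = 5, slack = 0, bound satisfied, MDS.

Singleton bound: d ≤ n − k + 1.
Here n = 10, k = 6, so n − k + 1 = 5.
Given d = 5, check d ≤ 5: YES.
Slack = (n − k + 1) − d = 0.
The code is MDS (slack = 0).
Description: the claimed parameters are [10, 6, 5]_11; such a code would be MDS (meets Singleton bound).


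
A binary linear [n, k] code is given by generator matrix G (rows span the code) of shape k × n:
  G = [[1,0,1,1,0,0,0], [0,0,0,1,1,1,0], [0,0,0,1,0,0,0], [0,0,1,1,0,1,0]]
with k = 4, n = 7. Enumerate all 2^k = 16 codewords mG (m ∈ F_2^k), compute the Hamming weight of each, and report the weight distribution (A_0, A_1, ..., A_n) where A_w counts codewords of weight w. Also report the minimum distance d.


Weight distribution: A_0 = 1, A_1 = 1, A_2 = 6, A_3 = 6, A_4 = 1, A_5 = 1. Minimum distance d = 1.

Enumerate all 2^4 = 16 messages m ∈ F_2^4.
For each, compute codeword c = mG in F_2^7, then tally its weight.
  m = 0000 → c = 0000000, weight = 0.
  m = 1000 → c = 1011000, weight = 3.
  m = 0100 → c = 0001110, weight = 3.
  m = 1100 → c = 1010110, weight = 4.
  m = 0010 → c = 0001000, weight = 1.
  m = 1010 → c = 1010000, weight = 2.
  m = 0110 → c = 0000110, weight = 2.
  m = 1110 → c = 1011110, weight = 5.
  m = 0001 → c = 0011010, weight = 3.
  m = 1001 → c = 1000010, weight = 2.
  m = 0101 → c = 0010100, weight = 2.
  m = 1101 → c = 1001100, weight = 3.
  m = 0011 → c = 0010010, weight = 2.
  m = 1011 → c = 1001010, weight = 3.
  m = 0111 → c = 0011100, weight = 3.
  m = 1111 → c = 1000100, weight = 2.
Tally weights:
  weight 0: 1 codewords.
  weight 1: 1 codewords.
  weight 2: 6 codewords.
  weight 3: 6 codewords.
  weight 4: 1 codewords.
  weight 5: 1 codewords.
Minimum distance d = smallest w > 0 with A_w > 0 = 1.
Sanity: Σ A_w = 16 = 2^4 = 16 ✓.


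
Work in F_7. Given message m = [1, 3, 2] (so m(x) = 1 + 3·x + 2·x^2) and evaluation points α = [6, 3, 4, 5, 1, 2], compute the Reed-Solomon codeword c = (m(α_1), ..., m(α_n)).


c = [0, 0, 3, 3, 6, 1]

Message polynomial: m(x) = 1 + 3·x + 2·x^2 (mod 7).
For each evaluation point α_i, compute m(α_i) mod 7:
  α_1 = 6: Horner steps 2 → 1 → 0, so m(6) = 0.
  α_2 = 3: Horner steps 2 → 2 → 0, so m(3) = 0.
  α_3 = 4: Horner steps 2 → 4 → 3, so m(4) = 3.
  α_4 = 5: Horner steps 2 → 6 → 3, so m(5) = 3.
  α_5 = 1: Horner steps 2 → 5 → 6, so m(1) = 6.
  α_6 = 2: Horner steps 2 → 0 → 1, so m(2) = 1.
Codeword c = [0, 0, 3, 3, 6, 1] ∈ F_7^6.


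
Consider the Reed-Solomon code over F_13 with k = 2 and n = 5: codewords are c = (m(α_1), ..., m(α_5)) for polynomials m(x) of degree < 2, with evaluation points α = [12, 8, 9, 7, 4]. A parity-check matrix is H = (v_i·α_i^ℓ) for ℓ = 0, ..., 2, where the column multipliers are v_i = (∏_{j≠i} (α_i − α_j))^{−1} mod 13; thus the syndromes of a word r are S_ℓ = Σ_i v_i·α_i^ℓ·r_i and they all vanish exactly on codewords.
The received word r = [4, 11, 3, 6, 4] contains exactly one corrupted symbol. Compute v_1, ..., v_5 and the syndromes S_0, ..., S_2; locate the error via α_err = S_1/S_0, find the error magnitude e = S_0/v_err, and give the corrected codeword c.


S = (1, 12, 1), error at position 1, error magnitude e = 12, c = [5, 11, 3, 6, 4].

Step 1: column multipliers v_i = (∏_{j≠i}(α_i − α_j))^{−1} mod 13.
  i = 1 (α = 12): (12−8)(12−9)(12−7)(12−4) = 4·3·5·8 = 480 ≡ 12, so v_1 = 12^{−1} = 12 (mod 13).
  i = 2 (α = 8): (8−12)(8−9)(8−7)(8−4) = (−4)·(−1)·1·4 = 16 ≡ 3, so v_2 = 3^{−1} = 9 (mod 13).
  i = 3 (α = 9): (9−12)(9−8)(9−7)(9−4) = (−3)·1·2·5 = −30 ≡ 9, so v_3 = 9^{−1} = 3 (mod 13).
  i = 4 (α = 7): (7−12)(7−8)(7−9)(7−4) = (−5)·(−1)·(−2)·3 = −30 ≡ 9, so v_4 = 9^{−1} = 3 (mod 13).
  i = 5 (α = 4): (4−12)(4−8)(4−9)(4−7) = (−8)·(−4)·(−5)·(−3) = 480 ≡ 12, so v_5 = 12^{−1} = 12 (mod 13).
  v = [12, 9, 3, 3, 12].
Step 2: syndromes of r = [4, 11, 3, 6, 4] (all sums mod 13).
  S_0 = Σ v_i r_i = 12·4 + 9·11 + 3·3 + 3·6 + 12·4 = 222 ≡ 1.
  S_1 = Σ v_i α_i r_i = 12·12·4 + 9·8·11 + 3·9·3 + 3·7·6 + 12·4·4 = 1767 ≡ 12.
  α_i^2 mod 13 = [1, 12, 3, 10, 3].
  S_2 = Σ v_i α_i^2 r_i = 12·1·4 + 9·12·11 + 3·3·3 + 3·10·6 + 12·3·4 = 1587 ≡ 1.
  S = (1, 12, 1) ≠ 0, so r is not a codeword (an error is present).
Step 3: locate the error. For a single error e at position i, S_ℓ = v_i·e·α_i^ℓ, so α_err = S_1/S_0.
  S_0^{−1} = 1^{−1} = 1 (mod 13), so α_err = 12·1 = 12 ≡ 12 = α_1. Error position i = 1.
  Consistency check: S_2/S_1 = 1·12 = 12 ≡ 12 = α_err ✓ (single-error assumption holds).
Step 4: error magnitude e = S_0/v_1 = S_0·∏_{j≠1}(α_1 − α_j) = 1·12 = 12 ≡ 12 (mod 13).
Step 5: correct position 1: c_1 = r_1 − e = 4 − 12 ≡ 5 (mod 13). Hence c = [5, 11, 3, 6, 4].
  Check: interpolating c through the α_i gives m(x) = 10 + 5·x (degree < 2) with m(α_i) = c_i for every i, so c is indeed a codeword.


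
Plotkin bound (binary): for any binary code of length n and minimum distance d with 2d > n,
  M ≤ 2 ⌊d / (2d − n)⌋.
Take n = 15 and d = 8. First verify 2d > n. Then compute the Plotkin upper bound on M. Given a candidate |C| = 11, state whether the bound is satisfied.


Plotkin bound M ≤ 16; given |C| = 11 ≤ bound (satisfied).

Check applicability: 2d = 16, n = 15.
2d − n = 1 > 0, so Plotkin applies.
Compute d/(2d−n) = 8/1 ≈ 8.0000.
⌊d/(2d−n)⌋ = 8.
Plotkin bound: M ≤ 2·8 = 16.
Given |C| = 11, check: satisfied.
This |C| is below the Plotkin bound.


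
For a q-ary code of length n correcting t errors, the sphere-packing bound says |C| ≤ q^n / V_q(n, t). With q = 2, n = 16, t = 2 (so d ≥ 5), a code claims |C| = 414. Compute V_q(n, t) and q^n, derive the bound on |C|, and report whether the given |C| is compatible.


V_q(n, t) = 137, q^n = 65536, Hamming bound = 478, |C| = 414 ≤ bound (satisfied).

Step 1: Compute V_q(n, t) = Σ_{j=0}^2 C(n, j) (q−1)^j.
  j = 0: C(16,0)·(1)^0 = 1·1 = 1.
  j = 1: C(16,1)·(1)^1 = 16·1 = 16.
  j = 2: C(16,2)·(1)^2 = 120·1 = 120.
  V_q(n, t) = 1 + 16 + 120 = 137.
Step 2: q^n = 2^16 = 65536.
Step 3: Hamming bound ⌊q^n / V_q(n,t)⌋ = ⌊65536/137⌋ = 478.
Step 4: Compare |C| = 414 to 478: satisfied.
The claimed |C| lies below the Hamming bound.


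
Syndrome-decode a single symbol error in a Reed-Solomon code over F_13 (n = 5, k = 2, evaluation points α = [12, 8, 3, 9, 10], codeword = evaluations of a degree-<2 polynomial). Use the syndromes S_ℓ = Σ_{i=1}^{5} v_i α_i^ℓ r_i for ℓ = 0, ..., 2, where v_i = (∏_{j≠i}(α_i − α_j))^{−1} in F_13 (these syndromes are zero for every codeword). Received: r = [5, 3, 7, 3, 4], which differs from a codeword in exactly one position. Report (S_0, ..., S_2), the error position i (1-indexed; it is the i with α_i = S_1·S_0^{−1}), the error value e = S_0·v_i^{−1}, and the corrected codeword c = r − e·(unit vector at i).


S = (9, 3, 1), error at position 4, error magnitude e = 6, c = [5, 3, 7, 10, 4].

Step 1: column multipliers v_i = (∏_{j≠i}(α_i − α_j))^{−1} mod 13.
  i = 1 (α = 12): (12−8)(12−3)(12−9)(12−10) = 4·9·3·2 = 216 ≡ 8, so v_1 = 8^{−1} = 5 (mod 13).
  i = 2 (α = 8): (8−12)(8−3)(8−9)(8−10) = (−4)·5·(−1)·(−2) = −40 ≡ 12, so v_2 = 12^{−1} = 12 (mod 13).
  i = 3 (α = 3): (3−12)(3−8)(3−9)(3−10) = (−9)·(−5)·(−6)·(−7) = 1890 ≡ 5, so v_3 = 5^{−1} = 8 (mod 13).
  i = 4 (α = 9): (9−12)(9−8)(9−3)(9−10) = (−3)·1·6·(−1) = 18 ≡ 5, so v_4 = 5^{−1} = 8 (mod 13).
  i = 5 (α = 10): (10−12)(10−8)(10−3)(10−9) = (−2)·2·7·1 = −28 ≡ 11, so v_5 = 11^{−1} = 6 (mod 13).
  v = [5, 12, 8, 8, 6].
Step 2: syndromes of r = [5, 3, 7, 3, 4] (all sums mod 13).
  S_0 = Σ v_i r_i = 5·5 + 12·3 + 8·7 + 8·3 + 6·4 = 165 ≡ 9.
  S_1 = Σ v_i α_i r_i = 5·12·5 + 12·8·3 + 8·3·7 + 8·9·3 + 6·10·4 = 1212 ≡ 3.
  α_i^2 mod 13 = [1, 12, 9, 3, 9].
  S_2 = Σ v_i α_i^2 r_i = 5·1·5 + 12·12·3 + 8·9·7 + 8·3·3 + 6·9·4 = 1249 ≡ 1.
  S = (9, 3, 1) ≠ 0, so r is not a codeword (an error is present).
Step 3: locate the error. For a single error e at position i, S_ℓ = v_i·e·α_i^ℓ, so α_err = S_1/S_0.
  S_0^{−1} = 9^{−1} = 3 (mod 13), so α_err = 3·3 = 9 ≡ 9 = α_4. Error position i = 4.
  Consistency check: S_2/S_1 = 1·9 = 9 ≡ 9 = α_err ✓ (single-error assumption holds).
Step 4: error magnitude e = S_0/v_4 = S_0·∏_{j≠4}(α_4 − α_j) = 9·5 = 45 ≡ 6 (mod 13).
Step 5: correct position 4: c_4 = r_4 − e = 3 − 6 ≡ 10 (mod 13). Hence c = [5, 3, 7, 10, 4].
  Check: interpolating c through the α_i gives m(x) = 12 + 7·x (degree < 2) with m(α_i) = c_i for every i, so c is indeed a codeword.


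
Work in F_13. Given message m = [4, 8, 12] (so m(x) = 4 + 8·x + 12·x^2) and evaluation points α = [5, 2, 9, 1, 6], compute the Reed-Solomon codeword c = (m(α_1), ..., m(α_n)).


c = [6, 3, 8, 11, 3]

Message polynomial: m(x) = 4 + 8·x + 12·x^2 (mod 13).
For each evaluation point α_i, compute m(α_i) mod 13:
  α_1 = 5: Horner steps 12 → 3 → 6, so m(5) = 6.
  α_2 = 2: Horner steps 12 → 6 → 3, so m(2) = 3.
  α_3 = 9: Horner steps 12 → 12 → 8, so m(9) = 8.
  α_4 = 1: Horner steps 12 → 7 → 11, so m(1) = 11.
  α_5 = 6: Horner steps 12 → 2 → 3, so m(6) = 3.
Codeword c = [6, 3, 8, 11, 3] ∈ F_13^5.


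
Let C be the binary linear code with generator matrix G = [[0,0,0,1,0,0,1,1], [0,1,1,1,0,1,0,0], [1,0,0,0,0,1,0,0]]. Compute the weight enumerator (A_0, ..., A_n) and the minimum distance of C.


Weight distribution: A_0 = 1, A_2 = 1, A_3 = 1, A_4 = 2, A_5 = 3. Minimum distance d = 2.

Enumerate all 2^3 = 8 messages m ∈ F_2^3.
For each, compute codeword c = mG in F_2^8, then tally its weight.
  m = 000 → c = 00000000, weight = 0.
  m = 100 → c = 00010011, weight = 3.
  m = 010 → c = 01110100, weight = 4.
  m = 110 → c = 01100111, weight = 5.
  m = 001 → c = 10000100, weight = 2.
  m = 101 → c = 10010111, weight = 5.
  m = 011 → c = 11110000, weight = 4.
  m = 111 → c = 11100011, weight = 5.
Tally weights:
  weight 0: 1 codewords.
  weight 2: 1 codewords.
  weight 3: 1 codewords.
  weight 4: 2 codewords.
  weight 5: 3 codewords.
Minimum distance d = smallest w > 0 with A_w > 0 = 2.
Sanity: Σ A_w = 8 = 2^3 = 8 ✓.


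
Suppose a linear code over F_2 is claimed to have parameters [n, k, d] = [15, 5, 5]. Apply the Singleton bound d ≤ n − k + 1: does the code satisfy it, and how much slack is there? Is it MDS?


Singleton RHS = n − k + 1 = 11, slack = 6, bound satisfied, not MDS.

Singleton bound: d ≤ n − k + 1.
Here n = 15, k = 5, so n − k + 1 = 11.
Given d = 5, check d ≤ 11: YES.
Slack = (n − k + 1) − d = 6.
The code is NOT MDS (slack = 6 > 0).
Description: the claimed parameters are [15, 5, 5]_2; such a code would be non-MDS.


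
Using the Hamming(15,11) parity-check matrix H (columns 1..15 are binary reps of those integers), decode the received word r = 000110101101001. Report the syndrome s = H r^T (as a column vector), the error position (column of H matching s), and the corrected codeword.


s = (0, 1, 1, 0)^T, error position = 6, corrected codeword c = 000111101101001

Compute s = H r^T mod 2 one row at a time:
  s_1 = 0 + 1 + 1 + 0 + 1 + 0 + 0 + 1 = 4 ≡ 0 (mod 2).
  s_2 = 1 + 1 + 0 + 1 + 1 + 0 + 0 + 1 = 5 ≡ 1 (mod 2).
  s_3 = 0 + 0 + 0 + 1 + 1 + 0 + 0 + 1 = 3 ≡ 1 (mod 2).
  s_4 = 0 + 0 + 1 + 1 + 1 + 0 + 0 + 1 = 4 ≡ 0 (mod 2).
s = (0, 1, 1, 0)^T — this equals column 6 of H (binary 0110), so error is at position 6.
Correct: flip bit 6 of r = 000110101101001 to get c = 000111101101001.


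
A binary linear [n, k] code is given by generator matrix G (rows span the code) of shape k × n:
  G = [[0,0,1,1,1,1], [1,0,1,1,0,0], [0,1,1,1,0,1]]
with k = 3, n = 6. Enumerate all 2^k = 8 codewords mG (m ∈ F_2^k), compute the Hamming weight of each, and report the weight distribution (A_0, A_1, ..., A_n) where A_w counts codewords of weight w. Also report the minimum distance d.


Weight distribution: A_0 = 1, A_2 = 1, A_3 = 3, A_4 = 2, A_5 = 1. Minimum distance d = 2.

Enumerate all 2^3 = 8 messages m ∈ F_2^3.
For each, compute codeword c = mG in F_2^6, then tally its weight.
  m = 000 → c = 000000, weight = 0.
  m = 100 → c = 001111, weight = 4.
  m = 010 → c = 101100, weight = 3.
  m = 110 → c = 100011, weight = 3.
  m = 001 → c = 011101, weight = 4.
  m = 101 → c = 010010, weight = 2.
  m = 011 → c = 110001, weight = 3.
  m = 111 → c = 111110, weight = 5.
Tally weights:
  weight 0: 1 codewords.
  weight 2: 1 codewords.
  weight 3: 3 codewords.
  weight 4: 2 codewords.
  weight 5: 1 codewords.
Minimum distance d = smallest w > 0 with A_w > 0 = 2.
Sanity: Σ A_w = 8 = 2^3 = 8 ✓.


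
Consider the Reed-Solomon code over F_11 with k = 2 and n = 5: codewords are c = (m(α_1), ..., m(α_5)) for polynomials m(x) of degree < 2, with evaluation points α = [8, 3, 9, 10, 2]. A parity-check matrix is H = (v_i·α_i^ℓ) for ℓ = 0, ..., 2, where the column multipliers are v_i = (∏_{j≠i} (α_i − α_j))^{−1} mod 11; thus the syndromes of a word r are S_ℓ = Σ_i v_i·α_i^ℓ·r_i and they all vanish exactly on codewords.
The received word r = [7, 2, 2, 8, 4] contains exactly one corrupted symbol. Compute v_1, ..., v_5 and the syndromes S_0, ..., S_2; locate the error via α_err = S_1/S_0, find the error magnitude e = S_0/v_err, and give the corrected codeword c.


S = (8, 2, 6), error at position 2, error magnitude e = 3, c = [7, 10, 2, 8, 4].

Step 1: column multipliers v_i = (∏_{j≠i}(α_i − α_j))^{−1} mod 11.
  i = 1 (α = 8): (8−3)(8−9)(8−10)(8−2) = 5·(−1)·(−2)·6 = 60 ≡ 5, so v_1 = 5^{−1} = 9 (mod 11).
  i = 2 (α = 3): (3−8)(3−9)(3−10)(3−2) = (−5)·(−6)·(−7)·1 = −210 ≡ 10, so v_2 = 10^{−1} = 10 (mod 11).
  i = 3 (α = 9): (9−8)(9−3)(9−10)(9−2) = 1·6·(−1)·7 = −42 ≡ 2, so v_3 = 2^{−1} = 6 (mod 11).
  i = 4 (α = 10): (10−8)(10−3)(10−9)(10−2) = 2·7·1·8 = 112 ≡ 2, so v_4 = 2^{−1} = 6 (mod 11).
  i = 5 (α = 2): (2−8)(2−3)(2−9)(2−10) = (−6)·(−1)·(−7)·(−8) = 336 ≡ 6, so v_5 = 6^{−1} = 2 (mod 11).
  v = [9, 10, 6, 6, 2].
Step 2: syndromes of r = [7, 2, 2, 8, 4] (all sums mod 11).
  S_0 = Σ v_i r_i = 9·7 + 10·2 + 6·2 + 6·8 + 2·4 = 151 ≡ 8.
  S_1 = Σ v_i α_i r_i = 9·8·7 + 10·3·2 + 6·9·2 + 6·10·8 + 2·2·4 = 1168 ≡ 2.
  α_i^2 mod 11 = [9, 9, 4, 1, 4].
  S_2 = Σ v_i α_i^2 r_i = 9·9·7 + 10·9·2 + 6·4·2 + 6·1·8 + 2·4·4 = 875 ≡ 6.
  S = (8, 2, 6) ≠ 0, so r is not a codeword (an error is present).
Step 3: locate the error. For a single error e at position i, S_ℓ = v_i·e·α_i^ℓ, so α_err = S_1/S_0.
  S_0^{−1} = 8^{−1} = 7 (mod 11), so α_err = 2·7 = 14 ≡ 3 = α_2. Error position i = 2.
  Consistency check: S_2/S_1 = 6·6 = 36 ≡ 3 = α_err ✓ (single-error assumption holds).
Step 4: error magnitude e = S_0/v_2 = S_0·∏_{j≠2}(α_2 − α_j) = 8·10 = 80 ≡ 3 (mod 11).
Step 5: correct position 2: c_2 = r_2 − e = 2 − 3 ≡ 10 (mod 11). Hence c = [7, 10, 2, 8, 4].
  Check: interpolating c through the α_i gives m(x) = 3 + 6·x (degree < 2) with m(α_i) = c_i for every i, so c is indeed a codeword.


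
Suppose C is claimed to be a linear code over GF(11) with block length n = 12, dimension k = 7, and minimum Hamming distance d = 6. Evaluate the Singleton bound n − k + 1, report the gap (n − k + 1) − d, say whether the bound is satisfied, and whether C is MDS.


Singleton RHS = n − k + 1 = 6, slack = 0, bound satisfied, MDS.

Singleton bound: d ≤ n − k + 1.
Here n = 12, k = 7, so n − k + 1 = 6.
Given d = 6, check d ≤ 6: YES.
Slack = (n − k + 1) − d = 0.
The code is MDS (slack = 0).
Description: the claimed parameters are [12, 7, 6]_11; such a code would be MDS (meets Singleton bound).


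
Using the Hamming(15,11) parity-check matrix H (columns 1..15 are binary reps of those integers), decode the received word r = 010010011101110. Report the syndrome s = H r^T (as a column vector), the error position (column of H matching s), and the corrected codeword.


s = (0, 0, 1, 1)^T, error position = 3, corrected codeword c = 011010011101110

Compute s = H r^T mod 2 one row at a time:
  s_1 = 1 + 1 + 1 + 0 + 1 + 1 + 1 + 0 = 6 ≡ 0 (mod 2).
  s_2 = 0 + 1 + 0 + 0 + 1 + 1 + 1 + 0 = 4 ≡ 0 (mod 2).
  s_3 = 1 + 0 + 0 + 0 + 1 + 0 + 1 + 0 = 3 ≡ 1 (mod 2).
  s_4 = 0 + 0 + 1 + 0 + 1 + 0 + 1 + 0 = 3 ≡ 1 (mod 2).
s = (0, 0, 1, 1)^T — this equals column 3 of H (binary 0011), so error is at position 3.
Correct: flip bit 3 of r = 010010011101110 to get c = 011010011101110.


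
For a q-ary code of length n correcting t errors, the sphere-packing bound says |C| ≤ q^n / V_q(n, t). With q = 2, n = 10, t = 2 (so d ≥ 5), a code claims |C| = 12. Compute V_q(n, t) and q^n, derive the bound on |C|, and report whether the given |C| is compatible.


V_q(n, t) = 56, q^n = 1024, Hamming bound = 18, |C| = 12 ≤ bound (satisfied).

Step 1: Compute V_q(n, t) = Σ_{j=0}^2 C(n, j) (q−1)^j.
  j = 0: C(10,0)·(1)^0 = 1·1 = 1.
  j = 1: C(10,1)·(1)^1 = 10·1 = 10.
  j = 2: C(10,2)·(1)^2 = 45·1 = 45.
  V_q(n, t) = 1 + 10 + 45 = 56.
Step 2: q^n = 2^10 = 1024.
Step 3: Hamming bound ⌊q^n / V_q(n,t)⌋ = ⌊1024/56⌋ = 18.
Step 4: Compare |C| = 12 to 18: satisfied.
The claimed |C| lies below the Hamming bound.


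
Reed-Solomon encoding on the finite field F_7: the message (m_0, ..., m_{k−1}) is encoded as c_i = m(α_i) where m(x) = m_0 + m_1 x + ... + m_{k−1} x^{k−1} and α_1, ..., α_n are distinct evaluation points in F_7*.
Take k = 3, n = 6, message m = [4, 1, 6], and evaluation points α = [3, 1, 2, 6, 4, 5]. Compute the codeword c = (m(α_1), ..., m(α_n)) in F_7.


c = [5, 4, 2, 2, 6, 5]

Message polynomial: m(x) = 4 + 1·x + 6·x^2 (mod 7).
For each evaluation point α_i, compute m(α_i) mod 7:
  α_1 = 3: Horner steps 6 → 5 → 5, so m(3) = 5.
  α_2 = 1: Horner steps 6 → 0 → 4, so m(1) = 4.
  α_3 = 2: Horner steps 6 → 6 → 2, so m(2) = 2.
  α_4 = 6: Horner steps 6 → 2 → 2, so m(6) = 2.
  α_5 = 4: Horner steps 6 → 4 → 6, so m(4) = 6.
  α_6 = 5: Horner steps 6 → 3 → 5, so m(5) = 5.
Codeword c = [5, 4, 2, 2, 6, 5] ∈ F_7^6.


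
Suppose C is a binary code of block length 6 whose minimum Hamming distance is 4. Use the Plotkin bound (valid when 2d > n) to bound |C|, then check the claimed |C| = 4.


Plotkin bound M ≤ 4; given |C| = 4 ≤ bound (satisfied).

Check applicability: 2d = 8, n = 6.
2d − n = 2 > 0, so Plotkin applies.
Compute d/(2d−n) = 4/2 ≈ 2.0000.
⌊d/(2d−n)⌋ = 2.
Plotkin bound: M ≤ 2·2 = 4.
Given |C| = 4, check: satisfied.
This |C| is at the Plotkin bound.


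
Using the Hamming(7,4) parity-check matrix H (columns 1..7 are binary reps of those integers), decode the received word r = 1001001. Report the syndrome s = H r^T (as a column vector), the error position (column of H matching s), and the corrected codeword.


s = (0, 1, 0)^T, error position = 2, corrected codeword c = 1101001

Compute s = H r^T mod 2 one row at a time:
  s_1 = 1 + 0 + 0 + 1 = 2 ≡ 0 (mod 2).
  s_2 = 0 + 0 + 0 + 1 = 1 ≡ 1 (mod 2).
  s_3 = 1 + 0 + 0 + 1 = 2 ≡ 0 (mod 2).
s = (0, 1, 0)^T — this equals column 2 of H (binary 010), so error is at position 2.
Correct: flip bit 2 of r = 1001001 to get c = 1101001.


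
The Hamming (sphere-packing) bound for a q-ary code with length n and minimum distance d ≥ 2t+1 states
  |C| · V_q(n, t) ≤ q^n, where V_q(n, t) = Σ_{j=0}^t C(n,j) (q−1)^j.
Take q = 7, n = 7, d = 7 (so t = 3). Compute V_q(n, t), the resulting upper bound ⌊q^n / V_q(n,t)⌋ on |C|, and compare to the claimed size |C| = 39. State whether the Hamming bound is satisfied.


V_q(n, t) = 8359, q^n = 823543, Hamming bound = 98, |C| = 39 ≤ bound (satisfied).

Step 1: Compute V_q(n, t) = Σ_{j=0}^3 C(n, j) (q−1)^j.
  j = 0: C(7,0)·(6)^0 = 1·1 = 1.
  j = 1: C(7,1)·(6)^1 = 7·6 = 42.
  j = 2: C(7,2)·(6)^2 = 21·36 = 756.
  j = 3: C(7,3)·(6)^3 = 35·216 = 7560.
  V_q(n, t) = 1 + 42 + 756 + 7560 = 8359.
Step 2: q^n = 7^7 = 823543.
Step 3: Hamming bound ⌊q^n / V_q(n,t)⌋ = ⌊823543/8359⌋ = 98.
Step 4: Compare |C| = 39 to 98: satisfied.
The claimed |C| lies below the Hamming bound.


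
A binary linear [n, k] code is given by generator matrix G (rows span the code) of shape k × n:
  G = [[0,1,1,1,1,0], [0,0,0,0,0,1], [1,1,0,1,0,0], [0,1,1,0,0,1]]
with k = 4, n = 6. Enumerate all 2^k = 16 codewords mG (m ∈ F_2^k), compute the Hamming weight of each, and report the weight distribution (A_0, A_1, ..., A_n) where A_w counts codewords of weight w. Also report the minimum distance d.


Weight distribution: A_0 = 1, A_1 = 1, A_2 = 2, A_3 = 6, A_4 = 5, A_5 = 1. Minimum distance d = 1.

Enumerate all 2^4 = 16 messages m ∈ F_2^4.
For each, compute codeword c = mG in F_2^6, then tally its weight.
  m = 0000 → c = 000000, weight = 0.
  m = 1000 → c = 011110, weight = 4.
  m = 0100 → c = 000001, weight = 1.
  m = 1100 → c = 011111, weight = 5.
  m = 0010 → c = 110100, weight = 3.
  m = 1010 → c = 101010, weight = 3.
  m = 0110 → c = 110101, weight = 4.
  m = 1110 → c = 101011, weight = 4.
  m = 0001 → c = 011001, weight = 3.
  m = 1001 → c = 000111, weight = 3.
  m = 0101 → c = 011000, weight = 2.
  m = 1101 → c = 000110, weight = 2.
  m = 0011 → c = 101101, weight = 4.
  m = 1011 → c = 110011, weight = 4.
  m = 0111 → c = 101100, weight = 3.
  m = 1111 → c = 110010, weight = 3.
Tally weights:
  weight 0: 1 codewords.
  weight 1: 1 codewords.
  weight 2: 2 codewords.
  weight 3: 6 codewords.
  weight 4: 5 codewords.
  weight 5: 1 codewords.
Minimum distance d = smallest w > 0 with A_w > 0 = 1.
Sanity: Σ A_w = 16 = 2^4 = 16 ✓.


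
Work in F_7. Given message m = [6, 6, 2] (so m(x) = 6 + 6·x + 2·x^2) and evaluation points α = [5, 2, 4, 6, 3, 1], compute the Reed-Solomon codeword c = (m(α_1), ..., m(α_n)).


c = [2, 5, 6, 2, 0, 0]

Message polynomial: m(x) = 6 + 6·x + 2·x^2 (mod 7).
For each evaluation point α_i, compute m(α_i) mod 7:
  α_1 = 5: Horner steps 2 → 2 → 2, so m(5) = 2.
  α_2 = 2: Horner steps 2 → 3 → 5, so m(2) = 5.
  α_3 = 4: Horner steps 2 → 0 → 6, so m(4) = 6.
  α_4 = 6: Horner steps 2 → 4 → 2, so m(6) = 2.
  α_5 = 3: Horner steps 2 → 5 → 0, so m(3) = 0.
  α_6 = 1: Horner steps 2 → 1 → 0, so m(1) = 0.
Codeword c = [2, 5, 6, 2, 0, 0] ∈ F_7^6.


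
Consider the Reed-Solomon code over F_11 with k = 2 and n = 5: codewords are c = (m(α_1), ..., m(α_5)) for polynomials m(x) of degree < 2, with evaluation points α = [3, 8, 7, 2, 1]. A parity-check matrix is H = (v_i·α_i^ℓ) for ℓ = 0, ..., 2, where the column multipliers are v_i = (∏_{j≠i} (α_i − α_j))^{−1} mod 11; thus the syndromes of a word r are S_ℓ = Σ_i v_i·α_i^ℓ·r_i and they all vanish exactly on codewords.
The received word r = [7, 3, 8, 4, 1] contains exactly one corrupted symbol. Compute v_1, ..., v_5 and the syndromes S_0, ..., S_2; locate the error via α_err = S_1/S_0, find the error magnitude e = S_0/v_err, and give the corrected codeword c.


S = (3, 2, 5), error at position 2, error magnitude e = 3, c = [7, 0, 8, 4, 1].

Step 1: column multipliers v_i = (∏_{j≠i}(α_i − α_j))^{−1} mod 11.
  i = 1 (α = 3): (3−8)(3−7)(3−2)(3−1) = (−5)·(−4)·1·2 = 40 ≡ 7, so v_1 = 7^{−1} = 8 (mod 11).
  i = 2 (α = 8): (8−3)(8−7)(8−2)(8−1) = 5·1·6·7 = 210 ≡ 1, so v_2 = 1^{−1} = 1 (mod 11).
  i = 3 (α = 7): (7−3)(7−8)(7−2)(7−1) = 4·(−1)·5·6 = −120 ≡ 1, so v_3 = 1^{−1} = 1 (mod 11).
  i = 4 (α = 2): (2−3)(2−8)(2−7)(2−1) = (−1)·(−6)·(−5)·1 = −30 ≡ 3, so v_4 = 3^{−1} = 4 (mod 11).
  i = 5 (α = 1): (1−3)(1−8)(1−7)(1−2) = (−2)·(−7)·(−6)·(−1) = 84 ≡ 7, so v_5 = 7^{−1} = 8 (mod 11).
  v = [8, 1, 1, 4, 8].
Step 2: syndromes of r = [7, 3, 8, 4, 1] (all sums mod 11).
  S_0 = Σ v_i r_i = 8·7 + 1·3 + 1·8 + 4·4 + 8·1 = 91 ≡ 3.
  S_1 = Σ v_i α_i r_i = 8·3·7 + 1·8·3 + 1·7·8 + 4·2·4 + 8·1·1 = 288 ≡ 2.
  α_i^2 mod 11 = [9, 9, 5, 4, 1].
  S_2 = Σ v_i α_i^2 r_i = 8·9·7 + 1·9·3 + 1·5·8 + 4·4·4 + 8·1·1 = 643 ≡ 5.
  S = (3, 2, 5) ≠ 0, so r is not a codeword (an error is present).
Step 3: locate the error. For a single error e at position i, S_ℓ = v_i·e·α_i^ℓ, so α_err = S_1/S_0.
  S_0^{−1} = 3^{−1} = 4 (mod 11), so α_err = 2·4 = 8 ≡ 8 = α_2. Error position i = 2.
  Consistency check: S_2/S_1 = 5·6 = 30 ≡ 8 = α_err ✓ (single-error assumption holds).
Step 4: error magnitude e = S_0/v_2 = S_0·∏_{j≠2}(α_2 − α_j) = 3·1 = 3 ≡ 3 (mod 11).
Step 5: correct position 2: c_2 = r_2 − e = 3 − 3 ≡ 0 (mod 11). Hence c = [7, 0, 8, 4, 1].
  Check: interpolating c through the α_i gives m(x) = 9 + 3·x (degree < 2) with m(α_i) = c_i for every i, so c is indeed a codeword.


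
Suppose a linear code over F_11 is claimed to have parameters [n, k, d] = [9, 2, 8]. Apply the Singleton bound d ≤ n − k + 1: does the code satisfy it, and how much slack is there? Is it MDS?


Singleton RHS = n − k + 1 = 8, slack = 0, bound satisfied, MDS.

Singleton bound: d ≤ n − k + 1.
Here n = 9, k = 2, so n − k + 1 = 8.
Given d = 8, check d ≤ 8: YES.
Slack = (n − k + 1) − d = 0.
The code is MDS (slack = 0).
Description: the claimed parameters are [9, 2, 8]_11; such a code would be MDS (meets Singleton bound).


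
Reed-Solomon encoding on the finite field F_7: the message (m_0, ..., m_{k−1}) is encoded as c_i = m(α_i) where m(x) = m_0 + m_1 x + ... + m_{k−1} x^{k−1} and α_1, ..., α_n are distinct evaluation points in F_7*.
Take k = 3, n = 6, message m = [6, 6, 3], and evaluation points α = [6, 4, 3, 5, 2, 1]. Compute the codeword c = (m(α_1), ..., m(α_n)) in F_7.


c = [3, 1, 2, 6, 2, 1]

Message polynomial: m(x) = 6 + 6·x + 3·x^2 (mod 7).
For each evaluation point α_i, compute m(α_i) mod 7:
  α_1 = 6: Horner steps 3 → 3 → 3, so m(6) = 3.
  α_2 = 4: Horner steps 3 → 4 → 1, so m(4) = 1.
  α_3 = 3: Horner steps 3 → 1 → 2, so m(3) = 2.
  α_4 = 5: Horner steps 3 → 0 → 6, so m(5) = 6.
  α_5 = 2: Horner steps 3 → 5 → 2, so m(2) = 2.
  α_6 = 1: Horner steps 3 → 2 → 1, so m(1) = 1.
Codeword c = [3, 1, 2, 6, 2, 1] ∈ F_7^6.
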